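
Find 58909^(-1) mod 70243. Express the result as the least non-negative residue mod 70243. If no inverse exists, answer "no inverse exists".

Extended Euclidean algorithm:
70243 = 1*58909 + 11334
58909 = 5*11334 + 2239
11334 = 5*2239 + 139
2239 = 16*139 + 15
139 = 9*15 + 4
15 = 3*4 + 3
4 = 1*3 + 1
3 = 3*1 + 0
Since gcd(58909, 70243) = 1, back-substitute to write 1 as a combination:
1 = 4 − 3
1 = −15 + 4·4
1 = 4·139 − 37·15
1 = −37·2239 + 596·139
1 = 596·11334 − 3017·2239
1 = −3017·58909 + 15681·11334
1 = 15681·70243 − 18698·58909
Hence 58909⁻¹ ≡ -18698 ≡ 51545 (mod 70243).

51545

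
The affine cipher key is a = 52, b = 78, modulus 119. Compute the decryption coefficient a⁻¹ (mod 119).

103

Apply the Euclidean algorithm to 119 and 52:
119 = 2×52 + 15
52 = 3×15 + 7
15 = 2×7 + 1
7 = 7×1 + 0
The gcd is 1. Working backward:
1 = 15 − 2·7
1 = −2·52 + 7·15
1 = 7·119 − 16·52
Hence 52⁻¹ ≡ -16 ≡ 103 (mod 119).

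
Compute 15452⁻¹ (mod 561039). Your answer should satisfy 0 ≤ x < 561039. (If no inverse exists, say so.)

168653

Extended Euclidean algorithm:
561039 = 36*15452 + 4767
15452 = 3*4767 + 1151
4767 = 4*1151 + 163
1151 = 7*163 + 10
163 = 16*10 + 3
10 = 3*3 + 1
3 = 3*1 + 0
gcd = 1, so the inverse exists. Back-substitute:
1 = 10 − 3·3
1 = −3·163 + 49·10
1 = 49·1151 − 346·163
1 = −346·4767 + 1433·1151
1 = 1433·15452 − 4645·4767
1 = −4645·561039 + 168653·15452
So 15452·168653 ≡ 1 (mod 561039).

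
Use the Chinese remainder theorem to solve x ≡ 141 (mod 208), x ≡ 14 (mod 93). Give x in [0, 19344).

17405

Write x = 141 + 208·k. Then 208·k ≡ 14 − 141 ≡ 59 (mod 93).
Need 208⁻¹ mod 93. Extended Euclid on (93, 22):
93 = 4×22 + 5
22 = 4×5 + 2
5 = 2×2 + 1
2 = 2×1 + 0
Back-substitute:
1 = 5 − 2·2
1 = −2·22 + 9·5
1 = 9·93 − 38·22
208⁻¹ ≡ 55 (mod 93), so k ≡ 55·59 ≡ 83 (mod 93).
x = 141 + 208·83 = 17405.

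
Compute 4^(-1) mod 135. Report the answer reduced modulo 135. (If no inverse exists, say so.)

34

Extended Euclidean algorithm:
135 = 33·4 + 3
4 = 1·3 + 1
3 = 3·1 + 0
Since gcd(4, 135) = 1, back-substitute to write 1 as a combination:
1 = 4 − 3
1 = −135 + 34·4
So 4·34 ≡ 1 (mod 135).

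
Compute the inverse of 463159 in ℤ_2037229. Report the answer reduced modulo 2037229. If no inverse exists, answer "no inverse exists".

1052943

Apply the Euclidean algorithm to 2037229 and 463159:
2037229 = 4*463159 + 184593
463159 = 2*184593 + 93973
184593 = 1*93973 + 90620
93973 = 1*90620 + 3353
90620 = 27*3353 + 89
3353 = 37*89 + 60
89 = 1*60 + 29
60 = 2*29 + 2
29 = 14*2 + 1
2 = 2*1 + 0
Since gcd(463159, 2037229) = 1, back-substitute to write 1 as a combination:
1 = 29 − 14·2
1 = −14·60 + 29·29
1 = 29·89 − 43·60
1 = −43·3353 + 1620·89
1 = 1620·90620 − 43783·3353
1 = −43783·93973 + 45403·90620
1 = 45403·184593 − 89186·93973
1 = −89186·463159 + 223775·184593
1 = 223775·2037229 − 984286·463159
Thus 463159·(-984286) ≡ 1 (mod 2037229); reducing, -984286 mod 2037229 = 1052943.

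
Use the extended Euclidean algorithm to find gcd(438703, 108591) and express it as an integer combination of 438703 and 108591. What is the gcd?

1

Euclidean algorithm:
438703 = 4×108591 + 4339
108591 = 25×4339 + 116
4339 = 37×116 + 47
116 = 2×47 + 22
47 = 2×22 + 3
22 = 7×3 + 1
3 = 3×1 + 0
gcd(438703, 108591) = 1.
Back-substituting:
1 = 22 − 7·3
1 = −7·47 + 15·22
1 = 15·116 − 37·47
1 = −37·4339 + 1384·116
1 = 1384·108591 − 34637·4339
1 = −34637·438703 + 139932·108591
So 1 = (-34637)·438703 + (139932)·108591.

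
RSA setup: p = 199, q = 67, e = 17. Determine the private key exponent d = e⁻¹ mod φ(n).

φ(n) = (p−1)(q−1) = 198·66 = 13068.
Need d with 17·d ≡ 1 (mod 13068). Apply the extended Euclidean algorithm:
13068 = 768*17 + 12
17 = 1*12 + 5
12 = 2*5 + 2
5 = 2*2 + 1
2 = 2*1 + 0
Back-substitute:
1 = 5 − 2·2
1 = −2·12 + 5·5
1 = 5·17 − 7·12
1 = −7·13068 + 5381·17
So 17·5381 ≡ 1 (mod 13068), hence d = 5381.

5381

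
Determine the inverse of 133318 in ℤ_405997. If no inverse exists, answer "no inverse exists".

254294

Run Euclid on (405997, 133318):
405997 = 3·133318 + 6043
133318 = 22·6043 + 372
6043 = 16·372 + 91
372 = 4·91 + 8
91 = 11·8 + 3
8 = 2·3 + 2
3 = 1·2 + 1
2 = 2·1 + 0
Since gcd(133318, 405997) = 1, back-substitute to write 1 as a combination:
1 = 3 − 2
1 = −8 + 3·3
1 = 3·91 − 34·8
1 = −34·372 + 139·91
1 = 139·6043 − 2258·372
1 = −2258·133318 + 49815·6043
1 = 49815·405997 − 151703·133318
So 133318·(-151703) ≡ 1 (mod 405997), and -151703 ≡ 254294 (mod 405997).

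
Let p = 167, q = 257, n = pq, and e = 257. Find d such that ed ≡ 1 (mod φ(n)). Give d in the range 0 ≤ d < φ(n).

φ(n) = (p−1)(q−1) = 166·256 = 42496.
Need d with 257·d ≡ 1 (mod 42496). Apply the extended Euclidean algorithm:
42496 = 165*257 + 91
257 = 2*91 + 75
91 = 1*75 + 16
75 = 4*16 + 11
16 = 1*11 + 5
11 = 2*5 + 1
5 = 5*1 + 0
Back-substitute:
1 = 11 − 2·5
1 = −2·16 + 3·11
1 = 3·75 − 14·16
1 = −14·91 + 17·75
1 = 17·257 − 48·91
1 = −48·42496 + 7937·257
So 257·7937 ≡ 1 (mod 42496), hence d = 7937.

7937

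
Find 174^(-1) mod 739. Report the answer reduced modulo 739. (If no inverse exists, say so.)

378

Apply the Euclidean algorithm to 739 and 174:
739 = 4×174 + 43
174 = 4×43 + 2
43 = 21×2 + 1
2 = 2×1 + 0
Since gcd(174, 739) = 1, back-substitute to write 1 as a combination:
1 = 43 − 21·2
1 = −21·174 + 85·43
1 = 85·739 − 361·174
So 174·(-361) ≡ 1 (mod 739), and -361 ≡ 378 (mod 739).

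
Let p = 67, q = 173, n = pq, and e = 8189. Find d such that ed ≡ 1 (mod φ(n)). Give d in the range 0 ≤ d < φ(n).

1109

φ(n) = (p−1)(q−1) = 66·172 = 11352.
Need d with 8189·d ≡ 1 (mod 11352). Apply the extended Euclidean algorithm:
11352 = 1·8189 + 3163
8189 = 2·3163 + 1863
3163 = 1·1863 + 1300
1863 = 1·1300 + 563
1300 = 2·563 + 174
563 = 3·174 + 41
174 = 4·41 + 10
41 = 4·10 + 1
10 = 10·1 + 0
Back-substitute:
1 = 41 − 4·10
1 = −4·174 + 17·41
1 = 17·563 − 55·174
1 = −55·1300 + 127·563
1 = 127·1863 − 182·1300
1 = −182·3163 + 309·1863
1 = 309·8189 − 800·3163
1 = −800·11352 + 1109·8189
So 8189·1109 ≡ 1 (mod 11352), hence d = 1109.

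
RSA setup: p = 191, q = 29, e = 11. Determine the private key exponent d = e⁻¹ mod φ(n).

1451

φ(n) = (p−1)(q−1) = 190·28 = 5320.
Need d with 11·d ≡ 1 (mod 5320). Apply the extended Euclidean algorithm:
5320 = 483×11 + 7
11 = 1×7 + 4
7 = 1×4 + 3
4 = 1×3 + 1
3 = 3×1 + 0
Back-substitute:
1 = 4 − 3
1 = −7 + 2·4
1 = 2·11 − 3·7
1 = −3·5320 + 1451·11
So 11·1451 ≡ 1 (mod 5320), hence d = 1451.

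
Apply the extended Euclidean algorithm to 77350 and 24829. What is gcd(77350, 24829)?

7

Euclidean algorithm:
77350 = 3×24829 + 2863
24829 = 8×2863 + 1925
2863 = 1×1925 + 938
1925 = 2×938 + 49
938 = 19×49 + 7
49 = 7×7 + 0
gcd(77350, 24829) = 7.
Working backward:
7 = 938 − 19·49
7 = −19·1925 + 39·938
7 = 39·2863 − 58·1925
7 = −58·24829 + 503·2863
7 = 503·77350 − 1567·24829
So 7 = (503)·77350 + (-1567)·24829.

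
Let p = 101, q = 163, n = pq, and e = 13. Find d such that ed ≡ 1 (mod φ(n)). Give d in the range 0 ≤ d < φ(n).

φ(n) = (p−1)(q−1) = 100·162 = 16200.
Need d with 13·d ≡ 1 (mod 16200). Apply the extended Euclidean algorithm:
16200 = 1246×13 + 2
13 = 6×2 + 1
2 = 2×1 + 0
Back-substitute:
1 = 13 − 6·2
1 = −6·16200 + 7477·13
So 13·7477 ≡ 1 (mod 16200), hence d = 7477.

7477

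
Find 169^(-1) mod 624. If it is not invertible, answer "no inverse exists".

no inverse exists

Euclidean algorithm on 624, 169:
624 = 3·169 + 117
169 = 1·117 + 52
117 = 2·52 + 13
52 = 4·13 + 0
gcd(169, 624) = 13 ≠ 1, so 169 has no multiplicative inverse modulo 624.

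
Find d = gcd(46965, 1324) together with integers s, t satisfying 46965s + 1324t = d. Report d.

Repeated division:
46965 = 35*1324 + 625
1324 = 2*625 + 74
625 = 8*74 + 33
74 = 2*33 + 8
33 = 4*8 + 1
8 = 8*1 + 0
gcd(46965, 1324) = 1.
Express as a combination:
1 = 33 − 4·8
1 = −4·74 + 9·33
1 = 9·625 − 76·74
1 = −76·1324 + 161·625
1 = 161·46965 − 5711·1324
So 1 = (161)·46965 + (-5711)·1324.

1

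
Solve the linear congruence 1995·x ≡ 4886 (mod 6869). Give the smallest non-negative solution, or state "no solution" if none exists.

First find gcd(1995, 6869):
6869 = 3×1995 + 884
1995 = 2×884 + 227
884 = 3×227 + 203
227 = 1×203 + 24
203 = 8×24 + 11
24 = 2×11 + 2
11 = 5×2 + 1
2 = 2×1 + 0
gcd = 1, so a unique solution mod 6869 exists.
Back-substitute for the Bézout coefficients:
1 = 11 − 5·2
1 = −5·24 + 11·11
1 = 11·203 − 93·24
1 = −93·227 + 104·203
1 = 104·884 − 405·227
1 = −405·1995 + 914·884
1 = 914·6869 − 3147·1995
So 1995·(-3147) ≡ 1 (mod 6869), giving 1995⁻¹ ≡ 3722.
x ≡ 1995⁻¹·4886 ≡ 3722·4886 ≡ 3449 (mod 6869).

3449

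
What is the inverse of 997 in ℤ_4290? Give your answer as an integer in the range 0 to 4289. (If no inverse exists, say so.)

3253

Run Euclid on (4290, 997):
4290 = 4×997 + 302
997 = 3×302 + 91
302 = 3×91 + 29
91 = 3×29 + 4
29 = 7×4 + 1
4 = 4×1 + 0
Since gcd(997, 4290) = 1, back-substitute to write 1 as a combination:
1 = 29 − 7·4
1 = −7·91 + 22·29
1 = 22·302 − 73·91
1 = −73·997 + 241·302
1 = 241·4290 − 1037·997
Thus 997·(-1037) ≡ 1 (mod 4290); reducing, -1037 mod 4290 = 3253.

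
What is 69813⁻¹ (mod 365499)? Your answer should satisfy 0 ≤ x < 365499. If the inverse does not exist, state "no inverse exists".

Euclidean algorithm on 365499, 69813:
365499 = 5*69813 + 16434
69813 = 4*16434 + 4077
16434 = 4*4077 + 126
4077 = 32*126 + 45
126 = 2*45 + 36
45 = 1*36 + 9
36 = 4*9 + 0
gcd(69813, 365499) = 9 ≠ 1, so 69813 has no multiplicative inverse modulo 365499.

no inverse exists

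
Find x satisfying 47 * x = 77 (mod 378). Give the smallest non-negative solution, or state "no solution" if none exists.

First find gcd(47, 378):
378 = 8*47 + 2
47 = 23*2 + 1
2 = 2*1 + 0
gcd = 1, so a unique solution mod 378 exists.
Back-substitute for the Bézout coefficients:
1 = 47 − 23·2
1 = −23·378 + 185·47
So 47·(185) ≡ 1 (mod 378), giving 47⁻¹ ≡ 185.
x ≡ 47⁻¹·77 ≡ 185·77 ≡ 259 (mod 378).

259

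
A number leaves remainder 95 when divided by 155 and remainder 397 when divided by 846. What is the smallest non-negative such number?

100225

Write x = 95 + 155·k. Then 155·k ≡ 397 − 95 ≡ 302 (mod 846).
Need 155⁻¹ mod 846. Extended Euclid on (846, 155):
846 = 5×155 + 71
155 = 2×71 + 13
71 = 5×13 + 6
13 = 2×6 + 1
6 = 6×1 + 0
Back-substitute:
1 = 13 − 2·6
1 = −2·71 + 11·13
1 = 11·155 − 24·71
1 = −24·846 + 131·155
155⁻¹ ≡ 131 (mod 846), so k ≡ 131·302 ≡ 646 (mod 846).
x = 95 + 155·646 = 100225.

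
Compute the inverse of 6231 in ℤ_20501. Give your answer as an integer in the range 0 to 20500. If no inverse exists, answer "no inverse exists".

17859

Apply the Euclidean algorithm to 20501 and 6231:
20501 = 3×6231 + 1808
6231 = 3×1808 + 807
1808 = 2×807 + 194
807 = 4×194 + 31
194 = 6×31 + 8
31 = 3×8 + 7
8 = 1×7 + 1
7 = 7×1 + 0
Since gcd(6231, 20501) = 1, back-substitute to write 1 as a combination:
1 = 8 − 7
1 = −31 + 4·8
1 = 4·194 − 25·31
1 = −25·807 + 104·194
1 = 104·1808 − 233·807
1 = −233·6231 + 803·1808
1 = 803·20501 − 2642·6231
Hence 6231⁻¹ ≡ -2642 ≡ 17859 (mod 20501).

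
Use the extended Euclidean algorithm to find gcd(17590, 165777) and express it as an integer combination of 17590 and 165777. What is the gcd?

1

Euclidean algorithm:
165777 = 9*17590 + 7467
17590 = 2*7467 + 2656
7467 = 2*2656 + 2155
2656 = 1*2155 + 501
2155 = 4*501 + 151
501 = 3*151 + 48
151 = 3*48 + 7
48 = 6*7 + 6
7 = 1*6 + 1
6 = 6*1 + 0
gcd(17590, 165777) = 1.
Express as a combination:
1 = 7 − 6
1 = −48 + 7·7
1 = 7·151 − 22·48
1 = −22·501 + 73·151
1 = 73·2155 − 314·501
1 = −314·2656 + 387·2155
1 = 387·7467 − 1088·2656
1 = −1088·17590 + 2563·7467
1 = 2563·165777 − 24155·17590
So 1 = (2563)·165777 + (-24155)·17590.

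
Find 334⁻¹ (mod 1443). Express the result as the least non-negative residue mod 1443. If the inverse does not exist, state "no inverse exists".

Run Euclid on (1443, 334):
1443 = 4*334 + 107
334 = 3*107 + 13
107 = 8*13 + 3
13 = 4*3 + 1
3 = 3*1 + 0
gcd = 1, so the inverse exists. Back-substitute:
1 = 13 − 4·3
1 = −4·107 + 33·13
1 = 33·334 − 103·107
1 = −103·1443 + 445·334
So 334·445 ≡ 1 (mod 1443).

445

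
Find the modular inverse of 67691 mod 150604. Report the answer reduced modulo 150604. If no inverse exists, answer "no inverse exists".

45759

Extended Euclidean algorithm:
150604 = 2*67691 + 15222
67691 = 4*15222 + 6803
15222 = 2*6803 + 1616
6803 = 4*1616 + 339
1616 = 4*339 + 260
339 = 1*260 + 79
260 = 3*79 + 23
79 = 3*23 + 10
23 = 2*10 + 3
10 = 3*3 + 1
3 = 3*1 + 0
gcd = 1, so the inverse exists. Back-substitute:
1 = 10 − 3·3
1 = −3·23 + 7·10
1 = 7·79 − 24·23
1 = −24·260 + 79·79
1 = 79·339 − 103·260
1 = −103·1616 + 491·339
1 = 491·6803 − 2067·1616
1 = −2067·15222 + 4625·6803
1 = 4625·67691 − 20567·15222
1 = −20567·150604 + 45759·67691
So 67691·45759 ≡ 1 (mod 150604).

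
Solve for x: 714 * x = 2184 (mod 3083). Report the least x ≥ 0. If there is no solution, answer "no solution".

First find gcd(714, 3083):
3083 = 4*714 + 227
714 = 3*227 + 33
227 = 6*33 + 29
33 = 1*29 + 4
29 = 7*4 + 1
4 = 4*1 + 0
gcd = 1, so a unique solution mod 3083 exists.
Back-substitute for the Bézout coefficients:
1 = 29 − 7·4
1 = −7·33 + 8·29
1 = 8·227 − 55·33
1 = −55·714 + 173·227
1 = 173·3083 − 747·714
So 714·(-747) ≡ 1 (mod 3083), giving 714⁻¹ ≡ 2336.
x ≡ 714⁻¹·2184 ≡ 2336·2184 ≡ 2542 (mod 3083).

2542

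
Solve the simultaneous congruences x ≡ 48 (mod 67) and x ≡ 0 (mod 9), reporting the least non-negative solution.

450

Write x = 48 + 67·k. Then 67·k ≡ 0 − 48 ≡ 6 (mod 9).
Need 67⁻¹ mod 9. Extended Euclid on (9, 4):
9 = 2×4 + 1
4 = 4×1 + 0
Back-substitute:
1 = 9 − 2·4
67⁻¹ ≡ 7 (mod 9), so k ≡ 7·6 ≡ 6 (mod 9).
x = 48 + 67·6 = 450.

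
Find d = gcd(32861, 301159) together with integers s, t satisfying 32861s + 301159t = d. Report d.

Apply Euclid's algorithm to 301159 and 32861:
301159 = 9×32861 + 5410
32861 = 6×5410 + 401
5410 = 13×401 + 197
401 = 2×197 + 7
197 = 28×7 + 1
7 = 7×1 + 0
gcd(32861, 301159) = 1.
Back-substituting:
1 = 197 − 28·7
1 = −28·401 + 57·197
1 = 57·5410 − 769·401
1 = −769·32861 + 4671·5410
1 = 4671·301159 − 42808·32861
So 1 = (4671)·301159 + (-42808)·32861.

1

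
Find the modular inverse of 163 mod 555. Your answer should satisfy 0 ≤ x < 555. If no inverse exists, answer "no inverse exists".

412

Extended Euclidean algorithm:
555 = 3*163 + 66
163 = 2*66 + 31
66 = 2*31 + 4
31 = 7*4 + 3
4 = 1*3 + 1
3 = 3*1 + 0
gcd = 1, so the inverse exists. Back-substitute:
1 = 4 − 3
1 = −31 + 8·4
1 = 8·66 − 17·31
1 = −17·163 + 42·66
1 = 42·555 − 143·163
So 163·(-143) ≡ 1 (mod 555), and -143 ≡ 412 (mod 555).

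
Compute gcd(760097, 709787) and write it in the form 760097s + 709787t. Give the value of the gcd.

13

Apply Euclid's algorithm to 760097 and 709787:
760097 = 1*709787 + 50310
709787 = 14*50310 + 5447
50310 = 9*5447 + 1287
5447 = 4*1287 + 299
1287 = 4*299 + 91
299 = 3*91 + 26
91 = 3*26 + 13
26 = 2*13 + 0
gcd(760097, 709787) = 13.
Back-substituting:
13 = 91 − 3·26
13 = −3·299 + 10·91
13 = 10·1287 − 43·299
13 = −43·5447 + 182·1287
13 = 182·50310 − 1681·5447
13 = −1681·709787 + 23716·50310
13 = 23716·760097 − 25397·709787
So 13 = (23716)·760097 + (-25397)·709787.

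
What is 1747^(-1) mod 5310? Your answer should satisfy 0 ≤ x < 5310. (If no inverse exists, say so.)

1693

gcd(5310, 1747) by repeated division:
5310 = 3*1747 + 69
1747 = 25*69 + 22
69 = 3*22 + 3
22 = 7*3 + 1
3 = 3*1 + 0
The gcd is 1. Working backward:
1 = 22 − 7·3
1 = −7·69 + 22·22
1 = 22·1747 − 557·69
1 = −557·5310 + 1693·1747
So 1747·1693 ≡ 1 (mod 5310).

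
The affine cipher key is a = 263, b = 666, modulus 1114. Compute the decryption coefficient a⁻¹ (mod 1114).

521

Apply the Euclidean algorithm to 1114 and 263:
1114 = 4×263 + 62
263 = 4×62 + 15
62 = 4×15 + 2
15 = 7×2 + 1
2 = 2×1 + 0
Since gcd(263, 1114) = 1, back-substitute to write 1 as a combination:
1 = 15 − 7·2
1 = −7·62 + 29·15
1 = 29·263 − 123·62
1 = −123·1114 + 521·263
So 263·521 ≡ 1 (mod 1114).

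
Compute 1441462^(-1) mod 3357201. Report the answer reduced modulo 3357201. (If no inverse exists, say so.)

gcd(3357201, 1441462) by repeated division:
3357201 = 2·1441462 + 474277
1441462 = 3·474277 + 18631
474277 = 25·18631 + 8502
18631 = 2·8502 + 1627
8502 = 5·1627 + 367
1627 = 4·367 + 159
367 = 2·159 + 49
159 = 3·49 + 12
49 = 4·12 + 1
12 = 12·1 + 0
The gcd is 1. Working backward:
1 = 49 − 4·12
1 = −4·159 + 13·49
1 = 13·367 − 30·159
1 = −30·1627 + 133·367
1 = 133·8502 − 695·1627
1 = −695·18631 + 1523·8502
1 = 1523·474277 − 38770·18631
1 = −38770·1441462 + 117833·474277
1 = 117833·3357201 − 274436·1441462
So 1441462·(-274436) ≡ 1 (mod 3357201), and -274436 ≡ 3082765 (mod 3357201).

3082765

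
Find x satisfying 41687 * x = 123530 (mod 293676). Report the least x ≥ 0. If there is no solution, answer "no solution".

First find gcd(41687, 293676):
293676 = 7*41687 + 1867
41687 = 22*1867 + 613
1867 = 3*613 + 28
613 = 21*28 + 25
28 = 1*25 + 3
25 = 8*3 + 1
3 = 3*1 + 0
gcd = 1, so a unique solution mod 293676 exists.
Back-substitute for the Bézout coefficients:
1 = 25 − 8·3
1 = −8·28 + 9·25
1 = 9·613 − 197·28
1 = −197·1867 + 600·613
1 = 600·41687 − 13397·1867
1 = −13397·293676 + 94379·41687
So 41687·(94379) ≡ 1 (mod 293676), giving 41687⁻¹ ≡ 94379.
x ≡ 41687⁻¹·123530 ≡ 94379·123530 ≡ 288022 (mod 293676).

288022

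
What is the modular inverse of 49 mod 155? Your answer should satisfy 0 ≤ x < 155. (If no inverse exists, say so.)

Apply the Euclidean algorithm to 155 and 49:
155 = 3·49 + 8
49 = 6·8 + 1
8 = 8·1 + 0
Since gcd(49, 155) = 1, back-substitute to write 1 as a combination:
1 = 49 − 6·8
1 = −6·155 + 19·49
So 49·19 ≡ 1 (mod 155).

19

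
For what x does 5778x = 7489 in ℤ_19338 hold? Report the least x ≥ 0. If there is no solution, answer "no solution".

no solution

gcd(5778, 19338):
19338 = 3·5778 + 2004
5778 = 2·2004 + 1770
2004 = 1·1770 + 234
1770 = 7·234 + 132
234 = 1·132 + 102
132 = 1·102 + 30
102 = 3·30 + 12
30 = 2·12 + 6
12 = 2·6 + 0
gcd = 6, but 6 ∤ 7489, so the congruence has no solution.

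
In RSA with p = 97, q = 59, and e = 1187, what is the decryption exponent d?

φ(n) = (p−1)(q−1) = 96·58 = 5568.
Need d with 1187·d ≡ 1 (mod 5568). Apply the extended Euclidean algorithm:
5568 = 4*1187 + 820
1187 = 1*820 + 367
820 = 2*367 + 86
367 = 4*86 + 23
86 = 3*23 + 17
23 = 1*17 + 6
17 = 2*6 + 5
6 = 1*5 + 1
5 = 5*1 + 0
Back-substitute:
1 = 6 − 5
1 = −17 + 3·6
1 = 3·23 − 4·17
1 = −4·86 + 15·23
1 = 15·367 − 64·86
1 = −64·820 + 143·367
1 = 143·1187 − 207·820
1 = −207·5568 + 971·1187
So 1187·971 ≡ 1 (mod 5568), hence d = 971.

971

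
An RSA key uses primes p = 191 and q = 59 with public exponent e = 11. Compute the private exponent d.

6011

φ(n) = (p−1)(q−1) = 190·58 = 11020.
Need d with 11·d ≡ 1 (mod 11020). Apply the extended Euclidean algorithm:
11020 = 1001*11 + 9
11 = 1*9 + 2
9 = 4*2 + 1
2 = 2*1 + 0
Back-substitute:
1 = 9 − 4·2
1 = −4·11 + 5·9
1 = 5·11020 − 5009·11
So 11·(-5009) ≡ 1 (mod 11020), hence d ≡ -5009 ≡ 6011 (mod 11020).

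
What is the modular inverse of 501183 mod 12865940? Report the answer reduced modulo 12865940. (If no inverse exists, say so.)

Run Euclid on (12865940, 501183):
12865940 = 25·501183 + 336365
501183 = 1·336365 + 164818
336365 = 2·164818 + 6729
164818 = 24·6729 + 3322
6729 = 2·3322 + 85
3322 = 39·85 + 7
85 = 12·7 + 1
7 = 7·1 + 0
Since gcd(501183, 12865940) = 1, back-substitute to write 1 as a combination:
1 = 85 − 12·7
1 = −12·3322 + 469·85
1 = 469·6729 − 950·3322
1 = −950·164818 + 23269·6729
1 = 23269·336365 − 47488·164818
1 = −47488·501183 + 70757·336365
1 = 70757·12865940 − 1816413·501183
So 501183·(-1816413) ≡ 1 (mod 12865940), and -1816413 ≡ 11049527 (mod 12865940).

11049527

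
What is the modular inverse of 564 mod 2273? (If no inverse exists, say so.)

Run Euclid on (2273, 564):
2273 = 4×564 + 17
564 = 33×17 + 3
17 = 5×3 + 2
3 = 1×2 + 1
2 = 2×1 + 0
The gcd is 1. Working backward:
1 = 3 − 2
1 = −17 + 6·3
1 = 6·564 − 199·17
1 = −199·2273 + 802·564
So 564·802 ≡ 1 (mod 2273).

802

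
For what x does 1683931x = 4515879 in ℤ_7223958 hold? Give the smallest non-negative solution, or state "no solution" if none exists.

109173

First find gcd(1683931, 7223958):
7223958 = 4*1683931 + 488234
1683931 = 3*488234 + 219229
488234 = 2*219229 + 49776
219229 = 4*49776 + 20125
49776 = 2*20125 + 9526
20125 = 2*9526 + 1073
9526 = 8*1073 + 942
1073 = 1*942 + 131
942 = 7*131 + 25
131 = 5*25 + 6
25 = 4*6 + 1
6 = 6*1 + 0
gcd = 1, so a unique solution mod 7223958 exists.
Back-substitute for the Bézout coefficients:
1 = 25 − 4·6
1 = −4·131 + 21·25
1 = 21·942 − 151·131
1 = −151·1073 + 172·942
1 = 172·9526 − 1527·1073
1 = −1527·20125 + 3226·9526
1 = 3226·49776 − 7979·20125
1 = −7979·219229 + 35142·49776
1 = 35142·488234 − 78263·219229
1 = −78263·1683931 + 269931·488234
1 = 269931·7223958 − 1157987·1683931
So 1683931·(-1157987) ≡ 1 (mod 7223958), giving 1683931⁻¹ ≡ 6065971.
x ≡ 1683931⁻¹·4515879 ≡ 6065971·4515879 ≡ 109173 (mod 7223958).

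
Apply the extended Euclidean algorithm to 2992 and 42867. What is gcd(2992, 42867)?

11

Apply Euclid's algorithm to 42867 and 2992:
42867 = 14*2992 + 979
2992 = 3*979 + 55
979 = 17*55 + 44
55 = 1*44 + 11
44 = 4*11 + 0
gcd(2992, 42867) = 11.
Back-substituting:
11 = 55 − 44
11 = −979 + 18·55
11 = 18·2992 − 55·979
11 = −55·42867 + 788·2992
So 11 = (-55)·42867 + (788)·2992.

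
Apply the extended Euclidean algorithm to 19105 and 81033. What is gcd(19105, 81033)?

1

Apply Euclid's algorithm to 81033 and 19105:
81033 = 4·19105 + 4613
19105 = 4·4613 + 653
4613 = 7·653 + 42
653 = 15·42 + 23
42 = 1·23 + 19
23 = 1·19 + 4
19 = 4·4 + 3
4 = 1·3 + 1
3 = 3·1 + 0
gcd(19105, 81033) = 1.
Express as a combination:
1 = 4 − 3
1 = −19 + 5·4
1 = 5·23 − 6·19
1 = −6·42 + 11·23
1 = 11·653 − 171·42
1 = −171·4613 + 1208·653
1 = 1208·19105 − 5003·4613
1 = −5003·81033 + 21220·19105
So 1 = (-5003)·81033 + (21220)·19105.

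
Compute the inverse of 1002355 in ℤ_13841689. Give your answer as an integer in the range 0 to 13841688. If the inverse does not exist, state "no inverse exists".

gcd(13841689, 1002355) by repeated division:
13841689 = 13·1002355 + 811074
1002355 = 1·811074 + 191281
811074 = 4·191281 + 45950
191281 = 4·45950 + 7481
45950 = 6·7481 + 1064
7481 = 7·1064 + 33
1064 = 32·33 + 8
33 = 4·8 + 1
8 = 8·1 + 0
The gcd is 1. Working backward:
1 = 33 − 4·8
1 = −4·1064 + 129·33
1 = 129·7481 − 907·1064
1 = −907·45950 + 5571·7481
1 = 5571·191281 − 23191·45950
1 = −23191·811074 + 98335·191281
1 = 98335·1002355 − 121526·811074
1 = −121526·13841689 + 1678173·1002355
So 1002355·1678173 ≡ 1 (mod 13841689).

1678173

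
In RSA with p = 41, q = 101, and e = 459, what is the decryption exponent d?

3939

φ(n) = (p−1)(q−1) = 40·100 = 4000.
Need d with 459·d ≡ 1 (mod 4000). Apply the extended Euclidean algorithm:
4000 = 8*459 + 328
459 = 1*328 + 131
328 = 2*131 + 66
131 = 1*66 + 65
66 = 1*65 + 1
65 = 65*1 + 0
Back-substitute:
1 = 66 − 65
1 = −131 + 2·66
1 = 2·328 − 5·131
1 = −5·459 + 7·328
1 = 7·4000 − 61·459
So 459·(-61) ≡ 1 (mod 4000), hence d ≡ -61 ≡ 3939 (mod 4000).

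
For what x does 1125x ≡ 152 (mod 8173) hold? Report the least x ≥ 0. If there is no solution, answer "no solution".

First find gcd(1125, 8173):
8173 = 7·1125 + 298
1125 = 3·298 + 231
298 = 1·231 + 67
231 = 3·67 + 30
67 = 2·30 + 7
30 = 4·7 + 2
7 = 3·2 + 1
2 = 2·1 + 0
gcd = 1, so a unique solution mod 8173 exists.
Back-substitute for the Bézout coefficients:
1 = 7 − 3·2
1 = −3·30 + 13·7
1 = 13·67 − 29·30
1 = −29·231 + 100·67
1 = 100·298 − 129·231
1 = −129·1125 + 487·298
1 = 487·8173 − 3538·1125
So 1125·(-3538) ≡ 1 (mod 8173), giving 1125⁻¹ ≡ 4635.
x ≡ 1125⁻¹·152 ≡ 4635·152 ≡ 1642 (mod 8173).

1642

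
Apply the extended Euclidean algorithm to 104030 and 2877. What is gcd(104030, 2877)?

Apply Euclid's algorithm to 104030 and 2877:
104030 = 36·2877 + 458
2877 = 6·458 + 129
458 = 3·129 + 71
129 = 1·71 + 58
71 = 1·58 + 13
58 = 4·13 + 6
13 = 2·6 + 1
6 = 6·1 + 0
gcd(104030, 2877) = 1.
Working backward:
1 = 13 − 2·6
1 = −2·58 + 9·13
1 = 9·71 − 11·58
1 = −11·129 + 20·71
1 = 20·458 − 71·129
1 = −71·2877 + 446·458
1 = 446·104030 − 16127·2877
So 1 = (446)·104030 + (-16127)·2877.

1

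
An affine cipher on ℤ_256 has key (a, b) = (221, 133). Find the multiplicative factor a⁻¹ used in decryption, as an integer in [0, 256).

Run Euclid on (256, 221):
256 = 1*221 + 35
221 = 6*35 + 11
35 = 3*11 + 2
11 = 5*2 + 1
2 = 2*1 + 0
gcd = 1, so the inverse exists. Back-substitute:
1 = 11 − 5·2
1 = −5·35 + 16·11
1 = 16·221 − 101·35
1 = −101·256 + 117·221
So 221·117 ≡ 1 (mod 256).

117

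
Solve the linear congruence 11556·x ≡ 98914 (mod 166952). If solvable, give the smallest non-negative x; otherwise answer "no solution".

no solution

gcd(11556, 166952):
166952 = 14×11556 + 5168
11556 = 2×5168 + 1220
5168 = 4×1220 + 288
1220 = 4×288 + 68
288 = 4×68 + 16
68 = 4×16 + 4
16 = 4×4 + 0
gcd = 4, but 4 ∤ 98914, so the congruence has no solution.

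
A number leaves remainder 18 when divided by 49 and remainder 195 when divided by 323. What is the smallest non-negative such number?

8593

Write x = 18 + 49·k. Then 49·k ≡ 195 − 18 ≡ 177 (mod 323).
Need 49⁻¹ mod 323. Extended Euclid on (323, 49):
323 = 6×49 + 29
49 = 1×29 + 20
29 = 1×20 + 9
20 = 2×9 + 2
9 = 4×2 + 1
2 = 2×1 + 0
Back-substitute:
1 = 9 − 4·2
1 = −4·20 + 9·9
1 = 9·29 − 13·20
1 = −13·49 + 22·29
1 = 22·323 − 145·49
49⁻¹ ≡ 178 (mod 323), so k ≡ 178·177 ≡ 175 (mod 323).
x = 18 + 49·175 = 8593.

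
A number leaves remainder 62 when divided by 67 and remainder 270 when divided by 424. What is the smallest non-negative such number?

9174

Write x = 62 + 67·k. Then 67·k ≡ 270 − 62 ≡ 208 (mod 424).
Need 67⁻¹ mod 424. Extended Euclid on (424, 67):
424 = 6*67 + 22
67 = 3*22 + 1
22 = 22*1 + 0
Back-substitute:
1 = 67 − 3·22
1 = −3·424 + 19·67
67⁻¹ ≡ 19 (mod 424), so k ≡ 19·208 ≡ 136 (mod 424).
x = 62 + 67·136 = 9174.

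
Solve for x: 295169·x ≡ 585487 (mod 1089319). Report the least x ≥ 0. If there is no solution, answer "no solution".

57367

First find gcd(295169, 1089319):
1089319 = 3·295169 + 203812
295169 = 1·203812 + 91357
203812 = 2·91357 + 21098
91357 = 4·21098 + 6965
21098 = 3·6965 + 203
6965 = 34·203 + 63
203 = 3·63 + 14
63 = 4·14 + 7
14 = 2·7 + 0
gcd = 7 and 7 | 585487, so solutions exist. Divide through by 7: 42167x ≡ 83641 (mod 155617).
Now find 42167⁻¹ mod 155617:
155617 = 3·42167 + 29116
42167 = 1·29116 + 13051
29116 = 2·13051 + 3014
13051 = 4·3014 + 995
3014 = 3·995 + 29
995 = 34·29 + 9
29 = 3·9 + 2
9 = 4·2 + 1
2 = 2·1 + 0
Back-substitute:
1 = 9 − 4·2
1 = −4·29 + 13·9
1 = 13·995 − 446·29
1 = −446·3014 + 1351·995
1 = 1351·13051 − 5850·3014
1 = −5850·29116 + 13051·13051
1 = 13051·42167 − 18901·29116
1 = −18901·155617 + 69754·42167
So 42167⁻¹ ≡ 69754 (mod 155617).
Then x ≡ 69754·83641 ≡ 57367 (mod 155617); the smallest non-negative solution is x = 57367.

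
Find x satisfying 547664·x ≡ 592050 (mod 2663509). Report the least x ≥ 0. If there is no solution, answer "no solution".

First find gcd(547664, 2663509):
2663509 = 4·547664 + 472853
547664 = 1·472853 + 74811
472853 = 6·74811 + 23987
74811 = 3·23987 + 2850
23987 = 8·2850 + 1187
2850 = 2·1187 + 476
1187 = 2·476 + 235
476 = 2·235 + 6
235 = 39·6 + 1
6 = 6·1 + 0
gcd = 1, so a unique solution mod 2663509 exists.
Back-substitute for the Bézout coefficients:
1 = 235 − 39·6
1 = −39·476 + 79·235
1 = 79·1187 − 197·476
1 = −197·2850 + 473·1187
1 = 473·23987 − 3981·2850
1 = −3981·74811 + 12416·23987
1 = 12416·472853 − 78477·74811
1 = −78477·547664 + 90893·472853
1 = 90893·2663509 − 442049·547664
So 547664·(-442049) ≡ 1 (mod 2663509), giving 547664⁻¹ ≡ 2221460.
x ≡ 547664⁻¹·592050 ≡ 2221460·592050 ≡ 1283890 (mod 2663509).

1283890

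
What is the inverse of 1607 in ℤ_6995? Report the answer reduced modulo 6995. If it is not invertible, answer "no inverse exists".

Apply the Euclidean algorithm to 6995 and 1607:
6995 = 4*1607 + 567
1607 = 2*567 + 473
567 = 1*473 + 94
473 = 5*94 + 3
94 = 31*3 + 1
3 = 3*1 + 0
Since gcd(1607, 6995) = 1, back-substitute to write 1 as a combination:
1 = 94 − 31·3
1 = −31·473 + 156·94
1 = 156·567 − 187·473
1 = −187·1607 + 530·567
1 = 530·6995 − 2307·1607
So 1607·(-2307) ≡ 1 (mod 6995), and -2307 ≡ 4688 (mod 6995).

4688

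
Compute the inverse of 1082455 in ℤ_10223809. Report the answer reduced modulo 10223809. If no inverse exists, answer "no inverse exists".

Run Euclid on (10223809, 1082455):
10223809 = 9·1082455 + 481714
1082455 = 2·481714 + 119027
481714 = 4·119027 + 5606
119027 = 21·5606 + 1301
5606 = 4·1301 + 402
1301 = 3·402 + 95
402 = 4·95 + 22
95 = 4·22 + 7
22 = 3·7 + 1
7 = 7·1 + 0
gcd = 1, so the inverse exists. Back-substitute:
1 = 22 − 3·7
1 = −3·95 + 13·22
1 = 13·402 − 55·95
1 = −55·1301 + 178·402
1 = 178·5606 − 767·1301
1 = −767·119027 + 16285·5606
1 = 16285·481714 − 65907·119027
1 = −65907·1082455 + 148099·481714
1 = 148099·10223809 − 1398798·1082455
So 1082455·(-1398798) ≡ 1 (mod 10223809), and -1398798 ≡ 8825011 (mod 10223809).

8825011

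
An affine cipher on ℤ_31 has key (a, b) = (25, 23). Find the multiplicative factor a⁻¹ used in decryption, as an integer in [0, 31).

5

Extended Euclidean algorithm:
31 = 1×25 + 6
25 = 4×6 + 1
6 = 6×1 + 0
Since gcd(25, 31) = 1, back-substitute to write 1 as a combination:
1 = 25 − 4·6
1 = −4·31 + 5·25
So 25·5 ≡ 1 (mod 31).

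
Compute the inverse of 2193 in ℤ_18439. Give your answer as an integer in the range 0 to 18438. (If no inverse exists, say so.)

Run Euclid on (18439, 2193):
18439 = 8*2193 + 895
2193 = 2*895 + 403
895 = 2*403 + 89
403 = 4*89 + 47
89 = 1*47 + 42
47 = 1*42 + 5
42 = 8*5 + 2
5 = 2*2 + 1
2 = 2*1 + 0
Since gcd(2193, 18439) = 1, back-substitute to write 1 as a combination:
1 = 5 − 2·2
1 = −2·42 + 17·5
1 = 17·47 − 19·42
1 = −19·89 + 36·47
1 = 36·403 − 163·89
1 = −163·895 + 362·403
1 = 362·2193 − 887·895
1 = −887·18439 + 7458·2193
So 2193·7458 ≡ 1 (mod 18439).

7458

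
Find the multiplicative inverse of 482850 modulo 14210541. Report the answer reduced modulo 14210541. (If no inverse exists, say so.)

Compute gcd(482850, 14210541):
14210541 = 29*482850 + 207891
482850 = 2*207891 + 67068
207891 = 3*67068 + 6687
67068 = 10*6687 + 198
6687 = 33*198 + 153
198 = 1*153 + 45
153 = 3*45 + 18
45 = 2*18 + 9
18 = 2*9 + 0
gcd(482850, 14210541) = 9 ≠ 1, so 482850 has no multiplicative inverse modulo 14210541.

no inverse exists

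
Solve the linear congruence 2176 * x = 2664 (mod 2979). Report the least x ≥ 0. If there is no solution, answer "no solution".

First find gcd(2176, 2979):
2979 = 1×2176 + 803
2176 = 2×803 + 570
803 = 1×570 + 233
570 = 2×233 + 104
233 = 2×104 + 25
104 = 4×25 + 4
25 = 6×4 + 1
4 = 4×1 + 0
gcd = 1, so a unique solution mod 2979 exists.
Back-substitute for the Bézout coefficients:
1 = 25 − 6·4
1 = −6·104 + 25·25
1 = 25·233 − 56·104
1 = −56·570 + 137·233
1 = 137·803 − 193·570
1 = −193·2176 + 523·803
1 = 523·2979 − 716·2176
So 2176·(-716) ≡ 1 (mod 2979), giving 2176⁻¹ ≡ 2263.
x ≡ 2176⁻¹·2664 ≡ 2263·2664 ≡ 2115 (mod 2979).

2115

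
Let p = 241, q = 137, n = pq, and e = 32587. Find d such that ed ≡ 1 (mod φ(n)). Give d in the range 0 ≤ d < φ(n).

φ(n) = (p−1)(q−1) = 240·136 = 32640.
Need d with 32587·d ≡ 1 (mod 32640). Apply the extended Euclidean algorithm:
32640 = 1·32587 + 53
32587 = 614·53 + 45
53 = 1·45 + 8
45 = 5·8 + 5
8 = 1·5 + 3
5 = 1·3 + 2
3 = 1·2 + 1
2 = 2·1 + 0
Back-substitute:
1 = 3 − 2
1 = −5 + 2·3
1 = 2·8 − 3·5
1 = −3·45 + 17·8
1 = 17·53 − 20·45
1 = −20·32587 + 12297·53
1 = 12297·32640 − 12317·32587
So 32587·(-12317) ≡ 1 (mod 32640), hence d ≡ -12317 ≡ 20323 (mod 32640).

20323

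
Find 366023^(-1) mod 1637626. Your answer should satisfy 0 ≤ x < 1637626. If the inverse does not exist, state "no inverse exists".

369427

Run Euclid on (1637626, 366023):
1637626 = 4·366023 + 173534
366023 = 2·173534 + 18955
173534 = 9·18955 + 2939
18955 = 6·2939 + 1321
2939 = 2·1321 + 297
1321 = 4·297 + 133
297 = 2·133 + 31
133 = 4·31 + 9
31 = 3·9 + 4
9 = 2·4 + 1
4 = 4·1 + 0
gcd = 1, so the inverse exists. Back-substitute:
1 = 9 − 2·4
1 = −2·31 + 7·9
1 = 7·133 − 30·31
1 = −30·297 + 67·133
1 = 67·1321 − 298·297
1 = −298·2939 + 663·1321
1 = 663·18955 − 4276·2939
1 = −4276·173534 + 39147·18955
1 = 39147·366023 − 82570·173534
1 = −82570·1637626 + 369427·366023
So 366023·369427 ≡ 1 (mod 1637626).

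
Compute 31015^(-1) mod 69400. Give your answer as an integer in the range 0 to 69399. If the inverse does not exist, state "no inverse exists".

Compute gcd(31015, 69400):
69400 = 2×31015 + 7370
31015 = 4×7370 + 1535
7370 = 4×1535 + 1230
1535 = 1×1230 + 305
1230 = 4×305 + 10
305 = 30×10 + 5
10 = 2×5 + 0
The gcd is 5, not 1, hence no inverse exists.

no inverse exists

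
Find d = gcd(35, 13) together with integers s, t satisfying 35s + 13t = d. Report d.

1

Repeated division:
35 = 2*13 + 9
13 = 1*9 + 4
9 = 2*4 + 1
4 = 4*1 + 0
gcd(35, 13) = 1.
Working backward:
1 = 9 − 2·4
1 = −2·13 + 3·9
1 = 3·35 − 8·13
So 1 = (3)·35 + (-8)·13.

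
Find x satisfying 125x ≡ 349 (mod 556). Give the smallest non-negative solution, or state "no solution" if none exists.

541

First find gcd(125, 556):
556 = 4·125 + 56
125 = 2·56 + 13
56 = 4·13 + 4
13 = 3·4 + 1
4 = 4·1 + 0
gcd = 1, so a unique solution mod 556 exists.
Back-substitute for the Bézout coefficients:
1 = 13 − 3·4
1 = −3·56 + 13·13
1 = 13·125 − 29·56
1 = −29·556 + 129·125
So 125·(129) ≡ 1 (mod 556), giving 125⁻¹ ≡ 129.
x ≡ 125⁻¹·349 ≡ 129·349 ≡ 541 (mod 556).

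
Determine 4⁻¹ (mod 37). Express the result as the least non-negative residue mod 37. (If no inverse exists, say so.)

Extended Euclidean algorithm:
37 = 9*4 + 1
4 = 4*1 + 0
Since gcd(4, 37) = 1, back-substitute to write 1 as a combination:
1 = 37 − 9·4
Thus 4·(-9) ≡ 1 (mod 37); reducing, -9 mod 37 = 28.

28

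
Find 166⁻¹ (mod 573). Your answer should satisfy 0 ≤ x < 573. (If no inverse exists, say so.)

466

Extended Euclidean algorithm:
573 = 3·166 + 75
166 = 2·75 + 16
75 = 4·16 + 11
16 = 1·11 + 5
11 = 2·5 + 1
5 = 5·1 + 0
Since gcd(166, 573) = 1, back-substitute to write 1 as a combination:
1 = 11 − 2·5
1 = −2·16 + 3·11
1 = 3·75 − 14·16
1 = −14·166 + 31·75
1 = 31·573 − 107·166
So 166·(-107) ≡ 1 (mod 573), and -107 ≡ 466 (mod 573).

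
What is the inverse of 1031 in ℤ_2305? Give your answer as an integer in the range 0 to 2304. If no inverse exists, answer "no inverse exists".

1641

Apply the Euclidean algorithm to 2305 and 1031:
2305 = 2*1031 + 243
1031 = 4*243 + 59
243 = 4*59 + 7
59 = 8*7 + 3
7 = 2*3 + 1
3 = 3*1 + 0
gcd = 1, so the inverse exists. Back-substitute:
1 = 7 − 2·3
1 = −2·59 + 17·7
1 = 17·243 − 70·59
1 = −70·1031 + 297·243
1 = 297·2305 − 664·1031
So 1031·(-664) ≡ 1 (mod 2305), and -664 ≡ 1641 (mod 2305).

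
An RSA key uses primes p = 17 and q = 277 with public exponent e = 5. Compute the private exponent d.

φ(n) = (p−1)(q−1) = 16·276 = 4416.
Need d with 5·d ≡ 1 (mod 4416). Apply the extended Euclidean algorithm:
4416 = 883×5 + 1
5 = 5×1 + 0
Back-substitute:
1 = 4416 − 883·5
So 5·(-883) ≡ 1 (mod 4416), hence d ≡ -883 ≡ 3533 (mod 4416).

3533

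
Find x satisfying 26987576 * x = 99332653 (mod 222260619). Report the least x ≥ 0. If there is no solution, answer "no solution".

First find gcd(26987576, 222260619):
222260619 = 8*26987576 + 6360011
26987576 = 4*6360011 + 1547532
6360011 = 4*1547532 + 169883
1547532 = 9*169883 + 18585
169883 = 9*18585 + 2618
18585 = 7*2618 + 259
2618 = 10*259 + 28
259 = 9*28 + 7
28 = 4*7 + 0
gcd = 7 and 7 | 99332653, so solutions exist. Divide through by 7: 3855368x ≡ 14190379 (mod 31751517).
Now find 3855368⁻¹ mod 31751517:
31751517 = 8×3855368 + 908573
3855368 = 4×908573 + 221076
908573 = 4×221076 + 24269
221076 = 9×24269 + 2655
24269 = 9×2655 + 374
2655 = 7×374 + 37
374 = 10×37 + 4
37 = 9×4 + 1
4 = 4×1 + 0
Back-substitute:
1 = 37 − 9·4
1 = −9·374 + 91·37
1 = 91·2655 − 646·374
1 = −646·24269 + 5905·2655
1 = 5905·221076 − 53791·24269
1 = −53791·908573 + 221069·221076
1 = 221069·3855368 − 938067·908573
1 = −938067·31751517 + 7725605·3855368
So 3855368⁻¹ ≡ 7725605 (mod 31751517).
Then x ≡ 7725605·14190379 ≡ 6420470 (mod 31751517); the smallest non-negative solution is x = 6420470.

6420470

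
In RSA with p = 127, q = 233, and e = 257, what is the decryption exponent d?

φ(n) = (p−1)(q−1) = 126·232 = 29232.
Need d with 257·d ≡ 1 (mod 29232). Apply the extended Euclidean algorithm:
29232 = 113·257 + 191
257 = 1·191 + 66
191 = 2·66 + 59
66 = 1·59 + 7
59 = 8·7 + 3
7 = 2·3 + 1
3 = 3·1 + 0
Back-substitute:
1 = 7 − 2·3
1 = −2·59 + 17·7
1 = 17·66 − 19·59
1 = −19·191 + 55·66
1 = 55·257 − 74·191
1 = −74·29232 + 8417·257
So 257·8417 ≡ 1 (mod 29232), hence d = 8417.

8417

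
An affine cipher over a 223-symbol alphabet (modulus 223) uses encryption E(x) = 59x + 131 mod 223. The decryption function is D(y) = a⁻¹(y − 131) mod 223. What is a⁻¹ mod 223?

189

Run Euclid on (223, 59):
223 = 3·59 + 46
59 = 1·46 + 13
46 = 3·13 + 7
13 = 1·7 + 6
7 = 1·6 + 1
6 = 6·1 + 0
Since gcd(59, 223) = 1, back-substitute to write 1 as a combination:
1 = 7 − 6
1 = −13 + 2·7
1 = 2·46 − 7·13
1 = −7·59 + 9·46
1 = 9·223 − 34·59
Thus 59·(-34) ≡ 1 (mod 223); reducing, -34 mod 223 = 189.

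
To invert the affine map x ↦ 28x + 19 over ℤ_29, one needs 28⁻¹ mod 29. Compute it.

28

Extended Euclidean algorithm:
29 = 1·28 + 1
28 = 28·1 + 0
The gcd is 1. Working backward:
1 = 29 − 28
So 28·(-1) ≡ 1 (mod 29), and -1 ≡ 28 (mod 29).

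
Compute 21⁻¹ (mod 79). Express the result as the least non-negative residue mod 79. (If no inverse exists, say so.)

64

Apply the Euclidean algorithm to 79 and 21:
79 = 3·21 + 16
21 = 1·16 + 5
16 = 3·5 + 1
5 = 5·1 + 0
The gcd is 1. Working backward:
1 = 16 − 3·5
1 = −3·21 + 4·16
1 = 4·79 − 15·21
Thus 21·(-15) ≡ 1 (mod 79); reducing, -15 mod 79 = 64.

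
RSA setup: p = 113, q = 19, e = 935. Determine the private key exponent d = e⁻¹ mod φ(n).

1367

φ(n) = (p−1)(q−1) = 112·18 = 2016.
Need d with 935·d ≡ 1 (mod 2016). Apply the extended Euclidean algorithm:
2016 = 2*935 + 146
935 = 6*146 + 59
146 = 2*59 + 28
59 = 2*28 + 3
28 = 9*3 + 1
3 = 3*1 + 0
Back-substitute:
1 = 28 − 9·3
1 = −9·59 + 19·28
1 = 19·146 − 47·59
1 = −47·935 + 301·146
1 = 301·2016 − 649·935
So 935·(-649) ≡ 1 (mod 2016), hence d ≡ -649 ≡ 1367 (mod 2016).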